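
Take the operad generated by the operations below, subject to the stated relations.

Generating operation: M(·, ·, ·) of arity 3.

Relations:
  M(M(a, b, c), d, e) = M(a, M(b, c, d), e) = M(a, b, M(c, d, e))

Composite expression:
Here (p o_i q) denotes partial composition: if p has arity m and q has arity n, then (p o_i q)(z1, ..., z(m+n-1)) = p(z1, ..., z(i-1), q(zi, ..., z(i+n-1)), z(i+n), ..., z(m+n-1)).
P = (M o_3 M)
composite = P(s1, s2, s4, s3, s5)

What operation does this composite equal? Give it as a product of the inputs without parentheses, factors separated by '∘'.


s1 ∘ s2 ∘ s4 ∘ s3 ∘ s5

Every regrouping of M is equal, so read the s-inputs in written order.
M(s4, s3, s5) flattens to s4 ∘ s3 ∘ s5
M(s1, s2, M(s4, s3, s5)) flattens to s1 ∘ s2 ∘ s4 ∘ s3 ∘ s5


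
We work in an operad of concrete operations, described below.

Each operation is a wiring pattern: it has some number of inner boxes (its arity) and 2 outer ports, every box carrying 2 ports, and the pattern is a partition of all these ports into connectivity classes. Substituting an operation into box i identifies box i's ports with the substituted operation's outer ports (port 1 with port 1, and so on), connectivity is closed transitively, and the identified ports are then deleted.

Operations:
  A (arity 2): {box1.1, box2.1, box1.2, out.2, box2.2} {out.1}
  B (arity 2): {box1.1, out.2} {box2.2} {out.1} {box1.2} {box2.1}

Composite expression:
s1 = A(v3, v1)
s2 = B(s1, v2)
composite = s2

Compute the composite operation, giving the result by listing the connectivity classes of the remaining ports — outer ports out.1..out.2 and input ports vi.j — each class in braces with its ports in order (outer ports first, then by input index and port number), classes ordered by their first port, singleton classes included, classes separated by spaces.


{out.1} {out.2} {v1.1, v1.2, v3.1, v3.2} {v2.1} {v2.2}

After gluing at B, chains via deleted ports link the v-ports.
stage A: inputs (v3, v1), connectivity {out.1} {out.2, v1.1, v1.2, v3.1, v3.2}, out.j its boundary
stage B: inputs (v3, v1, v2), connectivity {out.1} {out.2} {v1.1, v1.2, v3.1, v3.2} {v2.1} {v2.2}, out.j its boundary


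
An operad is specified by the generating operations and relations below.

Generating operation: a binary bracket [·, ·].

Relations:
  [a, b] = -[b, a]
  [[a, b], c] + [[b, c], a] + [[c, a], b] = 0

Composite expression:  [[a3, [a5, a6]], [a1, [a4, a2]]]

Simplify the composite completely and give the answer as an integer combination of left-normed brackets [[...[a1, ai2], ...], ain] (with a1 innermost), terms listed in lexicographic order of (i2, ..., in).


Antisymmetry and Jacobi reduce to a1-anchored left-normed brackets.
Composite bracket: [[a3, [a5, a6]], [a1, [a4, a2]]]
Expanding via [a, b] = ab - ba: 32 signed words (2^5 = 32).
The a1-initial words carry the normal form:
  sign of a1a2a4a3a5a6 is +1, so it contributes +[[[[[a1, a2], a4], a3], a5], a6]
  sign of a1a2a4a3a6a5 is -1, so it contributes -[[[[[a1, a2], a4], a3], a6], a5]
  sign of a1a2a4a5a6a3 is -1, so it contributes -[[[[[a1, a2], a4], a5], a6], a3]
  sign of a1a2a4a6a5a3 is +1, so it contributes +[[[[[a1, a2], a4], a6], a5], a3]
  sign of a1a4a2a3a5a6 is -1, so it contributes -[[[[[a1, a4], a2], a3], a5], a6]
  sign of a1a4a2a3a6a5 is +1, so it contributes +[[[[[a1, a4], a2], a3], a6], a5]
  sign of a1a4a2a5a6a3 is +1, so it contributes +[[[[[a1, a4], a2], a5], a6], a3]
  sign of a1a4a2a6a5a3 is -1, so it contributes -[[[[[a1, a4], a2], a6], a5], a3]

[[[[[a1, a2], a4], a3], a5], a6] - [[[[[a1, a2], a4], a3], a6], a5] - [[[[[a1, a2], a4], a5], a6], a3] + [[[[[a1, a2], a4], a6], a5], a3] - [[[[[a1, a4], a2], a3], a5], a6] + [[[[[a1, a4], a2], a3], a6], a5] + [[[[[a1, a4], a2], a5], a6], a3] - [[[[[a1, a4], a2], a6], a5], a3]


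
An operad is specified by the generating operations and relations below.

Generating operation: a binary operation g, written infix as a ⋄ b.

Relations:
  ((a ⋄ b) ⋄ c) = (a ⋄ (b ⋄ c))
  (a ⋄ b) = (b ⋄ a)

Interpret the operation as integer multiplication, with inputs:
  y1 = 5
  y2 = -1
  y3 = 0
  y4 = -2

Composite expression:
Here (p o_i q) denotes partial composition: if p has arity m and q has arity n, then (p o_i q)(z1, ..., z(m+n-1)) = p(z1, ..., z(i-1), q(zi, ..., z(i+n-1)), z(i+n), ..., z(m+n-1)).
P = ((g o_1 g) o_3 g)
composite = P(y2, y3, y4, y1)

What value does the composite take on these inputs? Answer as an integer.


0

(y2 ⋄ y3) = 0
(y4 ⋄ y1) = -10
((y2 ⋄ y3) ⋄ (y4 ⋄ y1)) = 0


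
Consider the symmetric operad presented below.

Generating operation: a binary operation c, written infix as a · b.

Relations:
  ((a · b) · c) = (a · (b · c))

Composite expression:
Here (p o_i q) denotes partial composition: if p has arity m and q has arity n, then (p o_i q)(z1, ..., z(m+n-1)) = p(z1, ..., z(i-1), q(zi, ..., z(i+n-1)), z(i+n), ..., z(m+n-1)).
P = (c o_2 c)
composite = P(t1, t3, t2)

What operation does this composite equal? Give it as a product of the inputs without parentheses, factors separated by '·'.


t1 · t3 · t2

Associativity of c dissolves the nesting; only the t-input order survives.
(t3 · t2) unparenthesizes to t3 · t2
(t1 · (t3 · t2)) unparenthesizes to t1 · t3 · t2


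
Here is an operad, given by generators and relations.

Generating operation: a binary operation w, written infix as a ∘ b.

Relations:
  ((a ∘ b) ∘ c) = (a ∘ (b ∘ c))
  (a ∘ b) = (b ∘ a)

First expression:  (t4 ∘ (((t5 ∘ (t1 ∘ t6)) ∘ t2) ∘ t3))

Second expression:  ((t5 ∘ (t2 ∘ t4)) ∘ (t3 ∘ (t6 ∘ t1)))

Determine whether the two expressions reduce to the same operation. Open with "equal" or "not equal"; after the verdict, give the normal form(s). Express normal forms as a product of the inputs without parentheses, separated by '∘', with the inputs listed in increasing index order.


equal; both compose to t1 ∘ t2 ∘ t3 ∘ t4 ∘ t5 ∘ t6


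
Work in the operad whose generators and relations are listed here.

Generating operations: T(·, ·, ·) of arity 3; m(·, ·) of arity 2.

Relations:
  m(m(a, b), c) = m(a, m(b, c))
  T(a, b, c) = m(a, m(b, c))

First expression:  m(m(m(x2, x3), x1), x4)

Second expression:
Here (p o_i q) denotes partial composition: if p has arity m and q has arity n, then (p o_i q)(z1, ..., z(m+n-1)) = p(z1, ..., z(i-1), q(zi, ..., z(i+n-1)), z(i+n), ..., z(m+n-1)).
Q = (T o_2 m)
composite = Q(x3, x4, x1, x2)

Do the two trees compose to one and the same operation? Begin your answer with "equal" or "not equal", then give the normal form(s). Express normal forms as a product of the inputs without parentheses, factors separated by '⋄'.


not equal; the first gives x2 ⋄ x3 ⋄ x1 ⋄ x4 and the second x3 ⋄ x4 ⋄ x1 ⋄ x2

Normal form of the first expression: x2 ⋄ x3 ⋄ x1 ⋄ x4
Normal form of the second expression: x3 ⋄ x4 ⋄ x1 ⋄ x2
They disagree, so not equal.


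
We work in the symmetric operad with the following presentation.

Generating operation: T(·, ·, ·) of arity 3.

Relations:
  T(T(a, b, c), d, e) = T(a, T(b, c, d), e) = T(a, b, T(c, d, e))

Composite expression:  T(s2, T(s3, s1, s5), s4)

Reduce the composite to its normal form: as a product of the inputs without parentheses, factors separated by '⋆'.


All parenthesizations of T agree; list the s-inputs left to right.
T(s3, s1, s5) unparenthesizes to s3 ⋆ s1 ⋆ s5
T(s2, T(s3, s1, s5), s4) unparenthesizes to s2 ⋆ s3 ⋆ s1 ⋆ s5 ⋆ s4

s2 ⋆ s3 ⋆ s1 ⋆ s5 ⋆ s4


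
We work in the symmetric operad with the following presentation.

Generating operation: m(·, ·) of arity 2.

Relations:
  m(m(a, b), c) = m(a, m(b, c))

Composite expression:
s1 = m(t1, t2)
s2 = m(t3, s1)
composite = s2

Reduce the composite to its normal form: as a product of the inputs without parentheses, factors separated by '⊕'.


t3 ⊕ t1 ⊕ t2

All parenthesizations of m agree; list the t-inputs left to right.
m(t1, t2) unparenthesizes to t1 ⊕ t2
m(t3, m(t1, t2)) unparenthesizes to t3 ⊕ t1 ⊕ t2


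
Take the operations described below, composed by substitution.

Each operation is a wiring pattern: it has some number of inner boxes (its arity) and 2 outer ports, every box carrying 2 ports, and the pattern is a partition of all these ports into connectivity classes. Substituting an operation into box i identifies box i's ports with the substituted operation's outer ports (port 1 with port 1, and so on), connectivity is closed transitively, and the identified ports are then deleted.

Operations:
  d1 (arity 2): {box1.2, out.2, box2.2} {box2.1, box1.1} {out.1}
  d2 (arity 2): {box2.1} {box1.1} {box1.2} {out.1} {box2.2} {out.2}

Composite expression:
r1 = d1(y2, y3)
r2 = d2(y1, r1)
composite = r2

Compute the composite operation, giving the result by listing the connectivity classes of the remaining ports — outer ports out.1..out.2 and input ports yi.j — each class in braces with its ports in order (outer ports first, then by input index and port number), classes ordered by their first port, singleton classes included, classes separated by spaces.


{out.1} {out.2} {y1.1} {y1.2} {y2.1, y3.1} {y2.2, y3.2}

Two ports join when wires chain via d2-identified ports.
through d1, on inputs (y2, y3): {out.1} {out.2, y2.2, y3.2} {y2.1, y3.1} (out.j = stage outer ports)
through d2, on inputs (y1, y2, y3): {out.1} {out.2} {y1.1} {y1.2} {y2.1, y3.1} {y2.2, y3.2} (out.j = stage outer ports)


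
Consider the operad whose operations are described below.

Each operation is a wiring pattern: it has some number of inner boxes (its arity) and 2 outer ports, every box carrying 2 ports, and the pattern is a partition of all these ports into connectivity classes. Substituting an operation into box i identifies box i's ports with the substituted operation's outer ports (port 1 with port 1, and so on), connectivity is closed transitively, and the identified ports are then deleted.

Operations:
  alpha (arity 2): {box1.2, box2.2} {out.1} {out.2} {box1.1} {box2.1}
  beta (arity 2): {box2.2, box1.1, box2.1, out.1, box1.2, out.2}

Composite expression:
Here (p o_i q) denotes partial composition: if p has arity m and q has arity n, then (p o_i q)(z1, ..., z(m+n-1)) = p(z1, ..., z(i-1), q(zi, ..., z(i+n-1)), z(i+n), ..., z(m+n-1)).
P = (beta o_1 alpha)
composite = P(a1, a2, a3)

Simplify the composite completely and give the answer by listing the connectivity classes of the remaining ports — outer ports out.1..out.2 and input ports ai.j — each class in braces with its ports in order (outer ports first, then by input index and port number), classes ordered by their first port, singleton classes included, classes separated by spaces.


{out.1, out.2, a3.1, a3.2} {a1.1} {a1.2, a2.2} {a2.1}

Substituting into beta glues patterns; closure does the rest.
alpha over (a1, a2) gives {out.1} {out.2} {a1.1} {a1.2, a2.2} {a2.1}, out.j being that stage's outer ports
beta over (a1, a2, a3) gives {out.1, out.2, a3.1, a3.2} {a1.1} {a1.2, a2.2} {a2.1}, out.j being that stage's outer ports


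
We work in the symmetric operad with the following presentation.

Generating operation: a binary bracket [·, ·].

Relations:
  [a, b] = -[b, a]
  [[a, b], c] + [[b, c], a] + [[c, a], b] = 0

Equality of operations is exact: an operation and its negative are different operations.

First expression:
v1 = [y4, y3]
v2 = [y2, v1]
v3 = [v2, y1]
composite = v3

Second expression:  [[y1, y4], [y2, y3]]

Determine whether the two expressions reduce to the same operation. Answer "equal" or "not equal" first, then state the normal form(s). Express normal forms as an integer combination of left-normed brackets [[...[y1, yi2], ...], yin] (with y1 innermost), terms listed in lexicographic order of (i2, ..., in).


not equal — first [[[y1, y2], y3], y4] - [[[y1, y2], y4], y3] - [[[y1, y3], y4], y2] + [[[y1, y4], y3], y2], second [[[y1, y4], y2], y3] - [[[y1, y4], y3], y2]

Reducing the first expression gives [[[y1, y2], y3], y4] - [[[y1, y2], y4], y3] - [[[y1, y3], y4], y2] + [[[y1, y4], y3], y2]
Reducing the second expression gives [[[y1, y4], y2], y3] - [[[y1, y4], y3], y2]
The normal forms differ: not equal.


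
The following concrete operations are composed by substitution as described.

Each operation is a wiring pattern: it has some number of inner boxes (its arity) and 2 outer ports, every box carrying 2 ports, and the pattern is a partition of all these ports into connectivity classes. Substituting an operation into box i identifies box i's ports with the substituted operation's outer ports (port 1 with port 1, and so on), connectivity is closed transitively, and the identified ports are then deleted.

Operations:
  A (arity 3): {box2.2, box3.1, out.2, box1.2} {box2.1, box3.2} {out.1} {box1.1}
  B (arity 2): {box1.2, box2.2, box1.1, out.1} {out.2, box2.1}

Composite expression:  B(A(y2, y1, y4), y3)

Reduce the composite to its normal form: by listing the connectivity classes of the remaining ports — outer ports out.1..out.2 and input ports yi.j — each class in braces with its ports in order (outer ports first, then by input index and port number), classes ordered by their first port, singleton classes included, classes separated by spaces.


Substituting into B glues patterns; closure does the rest.
composing A on (y2, y1, y4), with out.j its own outer ports: {out.1} {out.2, y1.2, y2.2, y4.1} {y1.1, y4.2} {y2.1}
composing B on (y2, y1, y4, y3), with out.j its own outer ports: {out.1, y1.2, y2.2, y3.2, y4.1} {out.2, y3.1} {y1.1, y4.2} {y2.1}

{out.1, y1.2, y2.2, y3.2, y4.1} {out.2, y3.1} {y1.1, y4.2} {y2.1}


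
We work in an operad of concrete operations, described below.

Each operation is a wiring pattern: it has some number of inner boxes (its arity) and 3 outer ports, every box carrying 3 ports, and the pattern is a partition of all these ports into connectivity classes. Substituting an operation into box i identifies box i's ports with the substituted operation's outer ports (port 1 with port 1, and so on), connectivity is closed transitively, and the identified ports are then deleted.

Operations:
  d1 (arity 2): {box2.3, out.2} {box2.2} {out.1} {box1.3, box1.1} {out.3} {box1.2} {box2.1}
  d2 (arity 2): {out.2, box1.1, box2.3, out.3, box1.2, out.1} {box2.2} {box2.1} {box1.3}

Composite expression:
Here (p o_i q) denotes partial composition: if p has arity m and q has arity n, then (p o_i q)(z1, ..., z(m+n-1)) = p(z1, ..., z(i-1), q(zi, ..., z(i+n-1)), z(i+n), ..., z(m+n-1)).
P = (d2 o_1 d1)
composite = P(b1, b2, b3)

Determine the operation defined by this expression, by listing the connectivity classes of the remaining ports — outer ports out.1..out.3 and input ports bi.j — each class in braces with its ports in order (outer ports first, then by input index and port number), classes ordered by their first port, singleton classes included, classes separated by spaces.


After gluing at d2, chains via deleted ports link the b-ports.
after d1, the pattern on (b1, b2) reads {out.1} {out.2, b2.3} {out.3} {b1.1, b1.3} {b1.2} {b2.1} {b2.2} (out.j = its outer ports)
after d2, the pattern on (b1, b2, b3) reads {out.1, out.2, out.3, b2.3, b3.3} {b1.1, b1.3} {b1.2} {b2.1} {b2.2} {b3.1} {b3.2} (out.j = its outer ports)

{out.1, out.2, out.3, b2.3, b3.3} {b1.1, b1.3} {b1.2} {b2.1} {b2.2} {b3.1} {b3.2}


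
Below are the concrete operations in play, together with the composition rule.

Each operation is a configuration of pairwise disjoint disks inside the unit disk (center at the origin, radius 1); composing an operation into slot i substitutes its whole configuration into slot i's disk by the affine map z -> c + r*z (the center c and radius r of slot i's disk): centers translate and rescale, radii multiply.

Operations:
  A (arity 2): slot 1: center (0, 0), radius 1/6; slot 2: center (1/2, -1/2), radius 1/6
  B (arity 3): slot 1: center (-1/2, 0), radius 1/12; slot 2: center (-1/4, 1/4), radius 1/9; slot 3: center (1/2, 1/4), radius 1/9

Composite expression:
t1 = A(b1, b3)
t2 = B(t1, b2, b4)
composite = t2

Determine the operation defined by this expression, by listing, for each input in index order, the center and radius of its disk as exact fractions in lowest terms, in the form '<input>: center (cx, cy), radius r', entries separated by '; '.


Follow each b-input down from B: c' goes to c + r*c', radius to r*r'.
input b1: composing its 2 substitution steps yields center (-1/2, 0), radius 1/72
input b3: composing its 2 substitution steps yields center (-11/24, -1/24), radius 1/72
input b2: composing its 1 substitution step yields center (-1/4, 1/4), radius 1/9
input b4: composing its 1 substitution step yields center (1/2, 1/4), radius 1/9

b1: center (-1/2, 0), radius 1/72; b2: center (-1/4, 1/4), radius 1/9; b3: center (-11/24, -1/24), radius 1/72; b4: center (1/2, 1/4), radius 1/9


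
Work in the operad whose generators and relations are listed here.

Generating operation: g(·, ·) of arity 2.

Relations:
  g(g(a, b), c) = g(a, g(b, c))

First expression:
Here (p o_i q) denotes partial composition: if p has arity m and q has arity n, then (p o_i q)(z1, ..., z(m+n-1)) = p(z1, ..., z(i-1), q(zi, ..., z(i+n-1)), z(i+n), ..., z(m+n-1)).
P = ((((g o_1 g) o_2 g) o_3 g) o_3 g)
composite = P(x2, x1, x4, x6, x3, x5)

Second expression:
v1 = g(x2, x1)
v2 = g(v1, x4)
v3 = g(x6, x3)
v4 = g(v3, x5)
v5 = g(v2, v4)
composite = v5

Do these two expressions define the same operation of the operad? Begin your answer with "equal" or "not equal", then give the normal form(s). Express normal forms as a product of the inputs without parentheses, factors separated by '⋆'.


equal: each reduces to x2 ⋆ x1 ⋆ x4 ⋆ x6 ⋆ x3 ⋆ x5


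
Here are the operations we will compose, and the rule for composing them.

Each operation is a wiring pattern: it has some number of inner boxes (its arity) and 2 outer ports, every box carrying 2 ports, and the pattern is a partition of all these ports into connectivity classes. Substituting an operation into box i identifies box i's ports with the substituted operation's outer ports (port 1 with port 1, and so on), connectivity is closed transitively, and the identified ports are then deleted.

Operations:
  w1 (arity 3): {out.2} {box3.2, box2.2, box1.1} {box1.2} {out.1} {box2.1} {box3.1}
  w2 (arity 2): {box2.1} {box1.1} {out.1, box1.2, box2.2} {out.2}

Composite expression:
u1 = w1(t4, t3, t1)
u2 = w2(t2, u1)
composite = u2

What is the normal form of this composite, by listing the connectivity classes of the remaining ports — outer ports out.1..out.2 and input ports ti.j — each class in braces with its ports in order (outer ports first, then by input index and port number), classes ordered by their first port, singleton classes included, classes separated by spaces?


{out.1, t2.2} {out.2} {t1.1} {t1.2, t3.2, t4.1} {t2.1} {t3.1} {t4.2}

After gluing at w2, chains via deleted ports link the t-ports.
through w1, on inputs (t4, t3, t1): {out.1} {out.2} {t1.1} {t1.2, t3.2, t4.1} {t3.1} {t4.2} (out.j = stage outer ports)
through w2, on inputs (t2, t4, t3, t1): {out.1, t2.2} {out.2} {t1.1} {t1.2, t3.2, t4.1} {t2.1} {t3.1} {t4.2} (out.j = stage outer ports)


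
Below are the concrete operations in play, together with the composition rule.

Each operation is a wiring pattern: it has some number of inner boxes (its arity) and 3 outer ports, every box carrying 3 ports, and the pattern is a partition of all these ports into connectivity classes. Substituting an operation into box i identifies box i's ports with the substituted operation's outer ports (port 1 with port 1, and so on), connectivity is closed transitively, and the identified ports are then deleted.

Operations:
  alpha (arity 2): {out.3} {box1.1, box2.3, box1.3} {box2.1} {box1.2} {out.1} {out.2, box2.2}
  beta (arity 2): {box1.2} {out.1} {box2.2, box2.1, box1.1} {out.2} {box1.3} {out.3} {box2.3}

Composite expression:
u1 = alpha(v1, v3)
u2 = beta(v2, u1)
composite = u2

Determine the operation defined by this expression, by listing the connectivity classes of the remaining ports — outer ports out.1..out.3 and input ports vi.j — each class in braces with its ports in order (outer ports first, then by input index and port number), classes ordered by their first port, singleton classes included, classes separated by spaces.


{out.1} {out.2} {out.3} {v1.1, v1.3, v3.3} {v1.2} {v2.1, v3.2} {v2.2} {v2.3} {v3.1}

Substituting into beta glues patterns; closure does the rest.
the subtree at alpha composes to {out.1} {out.2, v3.2} {out.3} {v1.1, v1.3, v3.3} {v1.2} {v3.1} on (v1, v3); out.j = own outer ports
the subtree at beta composes to {out.1} {out.2} {out.3} {v1.1, v1.3, v3.3} {v1.2} {v2.1, v3.2} {v2.2} {v2.3} {v3.1} on (v2, v1, v3); out.j = own outer ports


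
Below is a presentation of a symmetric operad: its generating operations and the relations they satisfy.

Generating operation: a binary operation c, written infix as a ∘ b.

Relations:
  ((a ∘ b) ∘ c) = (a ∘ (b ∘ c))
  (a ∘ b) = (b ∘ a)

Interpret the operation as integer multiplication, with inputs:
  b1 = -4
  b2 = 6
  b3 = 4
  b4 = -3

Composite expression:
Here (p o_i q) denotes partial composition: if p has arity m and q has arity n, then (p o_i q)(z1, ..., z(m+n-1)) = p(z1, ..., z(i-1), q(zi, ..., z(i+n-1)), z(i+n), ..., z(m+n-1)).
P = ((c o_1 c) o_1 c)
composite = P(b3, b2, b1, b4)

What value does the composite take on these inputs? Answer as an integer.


288


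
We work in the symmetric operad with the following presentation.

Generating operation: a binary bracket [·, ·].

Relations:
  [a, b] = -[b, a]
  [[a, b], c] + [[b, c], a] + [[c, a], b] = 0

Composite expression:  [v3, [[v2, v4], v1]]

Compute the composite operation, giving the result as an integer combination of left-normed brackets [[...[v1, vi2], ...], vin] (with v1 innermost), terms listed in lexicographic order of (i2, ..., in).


[[[v1, v2], v4], v3] - [[[v1, v4], v2], v3]


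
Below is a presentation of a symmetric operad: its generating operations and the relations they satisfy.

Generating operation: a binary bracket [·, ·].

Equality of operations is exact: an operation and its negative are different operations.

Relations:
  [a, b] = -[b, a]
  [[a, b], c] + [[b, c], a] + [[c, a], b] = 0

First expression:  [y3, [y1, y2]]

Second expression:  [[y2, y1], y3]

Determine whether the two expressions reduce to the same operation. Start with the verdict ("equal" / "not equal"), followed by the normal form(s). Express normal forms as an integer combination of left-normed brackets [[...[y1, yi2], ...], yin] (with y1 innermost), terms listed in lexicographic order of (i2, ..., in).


equal; both compose to -[[y1, y2], y3]

The first expression reduces to -[[y1, y2], y3]
The second expression reduces to -[[y1, y2], y3]
Both agree, so they are equal.


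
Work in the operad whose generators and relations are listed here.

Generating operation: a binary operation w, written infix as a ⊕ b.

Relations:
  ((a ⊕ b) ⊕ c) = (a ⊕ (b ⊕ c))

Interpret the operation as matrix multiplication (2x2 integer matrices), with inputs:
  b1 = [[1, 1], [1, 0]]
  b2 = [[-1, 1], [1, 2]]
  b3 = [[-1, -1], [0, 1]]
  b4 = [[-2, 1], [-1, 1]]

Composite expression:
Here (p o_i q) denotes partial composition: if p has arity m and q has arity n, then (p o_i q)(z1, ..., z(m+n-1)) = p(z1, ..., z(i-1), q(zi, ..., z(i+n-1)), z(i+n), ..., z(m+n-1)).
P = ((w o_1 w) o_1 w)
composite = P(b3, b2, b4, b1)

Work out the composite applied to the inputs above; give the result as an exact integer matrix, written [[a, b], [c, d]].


[[0, 3], [-1, -4]]

(b3 ⊕ b2) = [[0, -3], [1, 2]]
((b3 ⊕ b2) ⊕ b4) = [[3, -3], [-4, 3]]
(((b3 ⊕ b2) ⊕ b4) ⊕ b1) = [[0, 3], [-1, -4]]


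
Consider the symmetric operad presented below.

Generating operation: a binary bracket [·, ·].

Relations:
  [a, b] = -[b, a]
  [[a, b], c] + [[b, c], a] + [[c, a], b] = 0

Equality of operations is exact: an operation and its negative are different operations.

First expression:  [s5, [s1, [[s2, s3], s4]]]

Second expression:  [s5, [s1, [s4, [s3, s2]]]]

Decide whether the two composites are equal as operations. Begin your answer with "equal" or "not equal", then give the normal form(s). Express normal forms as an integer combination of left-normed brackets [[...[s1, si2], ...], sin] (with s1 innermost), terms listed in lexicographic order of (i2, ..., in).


The first composite normalizes to -[[[[s1, s2], s3], s4], s5] + [[[[s1, s3], s2], s4], s5] + [[[[s1, s4], s2], s3], s5] - [[[[s1, s4], s3], s2], s5]
The second composite normalizes to -[[[[s1, s2], s3], s4], s5] + [[[[s1, s3], s2], s4], s5] + [[[[s1, s4], s2], s3], s5] - [[[[s1, s4], s3], s2], s5]
Both agree, so they are equal.

equal; the common form is -[[[[s1, s2], s3], s4], s5] + [[[[s1, s3], s2], s4], s5] + [[[[s1, s4], s2], s3], s5] - [[[[s1, s4], s3], s2], s5]


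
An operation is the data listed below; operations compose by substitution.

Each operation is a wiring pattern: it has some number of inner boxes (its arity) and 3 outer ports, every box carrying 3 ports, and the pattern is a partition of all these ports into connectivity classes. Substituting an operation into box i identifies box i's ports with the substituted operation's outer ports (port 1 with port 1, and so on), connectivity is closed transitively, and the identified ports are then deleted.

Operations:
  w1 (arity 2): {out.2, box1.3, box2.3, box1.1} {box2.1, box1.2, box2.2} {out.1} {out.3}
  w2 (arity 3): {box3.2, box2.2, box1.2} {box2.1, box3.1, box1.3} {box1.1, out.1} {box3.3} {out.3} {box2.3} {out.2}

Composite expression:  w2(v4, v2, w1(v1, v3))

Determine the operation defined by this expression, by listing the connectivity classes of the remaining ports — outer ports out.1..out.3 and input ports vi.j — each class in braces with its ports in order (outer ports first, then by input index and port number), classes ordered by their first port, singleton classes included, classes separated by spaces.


{out.1, v4.1} {out.2} {out.3} {v1.1, v1.3, v2.2, v3.3, v4.2} {v1.2, v3.1, v3.2} {v2.1, v4.3} {v2.3}

Substituting into w2 glues patterns; closure does the rest.
composing w1 on (v1, v3), with out.j its own outer ports: {out.1} {out.2, v1.1, v1.3, v3.3} {out.3} {v1.2, v3.1, v3.2}
composing w2 on (v4, v2, v1, v3), with out.j its own outer ports: {out.1, v4.1} {out.2} {out.3} {v1.1, v1.3, v2.2, v3.3, v4.2} {v1.2, v3.1, v3.2} {v2.1, v4.3} {v2.3}


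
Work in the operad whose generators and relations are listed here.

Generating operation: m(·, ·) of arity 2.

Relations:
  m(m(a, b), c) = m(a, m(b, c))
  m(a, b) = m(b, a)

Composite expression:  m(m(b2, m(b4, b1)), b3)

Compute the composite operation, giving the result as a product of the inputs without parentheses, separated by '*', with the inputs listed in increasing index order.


Both nesting and order wash out for m; what remains is which b's occur.
m(b4, b1) spells out as b4 * b1
m(b2, m(b4, b1)) spells out as b2 * b4 * b1
m(m(b2, m(b4, b1)), b3) spells out as b2 * b4 * b1 * b3
reordering the factors by index: b1 * b2 * b3 * b4

b1 * b2 * b3 * b4


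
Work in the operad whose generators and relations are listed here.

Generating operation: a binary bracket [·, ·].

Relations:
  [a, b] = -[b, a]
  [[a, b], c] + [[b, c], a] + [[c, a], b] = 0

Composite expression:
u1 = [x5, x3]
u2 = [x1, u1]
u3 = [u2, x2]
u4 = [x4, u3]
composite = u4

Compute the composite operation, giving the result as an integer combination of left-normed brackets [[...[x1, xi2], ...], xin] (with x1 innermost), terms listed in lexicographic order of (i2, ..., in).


In the tensor algebra, words opening x1 carry the x1-anchored form.
Composite bracket: [x4, [[x1, [x5, x3]], x2]]
Full expansion: 16 signed words from ab - ba (2^4 = 16).
Only words starting with x1 matter:
  the word x1x3x5x2x4 carries sign +1 and contributes +[[[[x1, x3], x5], x2], x4]
  the word x1x5x3x2x4 carries sign -1 and contributes -[[[[x1, x5], x3], x2], x4]

[[[[x1, x3], x5], x2], x4] - [[[[x1, x5], x3], x2], x4]


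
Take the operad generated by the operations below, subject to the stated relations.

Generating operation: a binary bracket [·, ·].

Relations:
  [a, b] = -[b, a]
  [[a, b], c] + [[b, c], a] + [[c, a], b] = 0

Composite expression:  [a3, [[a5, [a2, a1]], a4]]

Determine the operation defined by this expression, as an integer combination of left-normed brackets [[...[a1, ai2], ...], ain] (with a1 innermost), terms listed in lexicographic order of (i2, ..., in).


-[[[[a1, a2], a5], a4], a3]

Expand each bracket as ab - ba; the a1-initial words give the coefficients.
Composite bracket: [a3, [[a5, [a2, a1]], a4]]
Each bracket splits as ab - ba, giving 16 signed words (2^4 = 16).
Collect the words opening with a1:
  from a1a2a5a4a3, sign -1: term -[[[[a1, a2], a5], a4], a3]


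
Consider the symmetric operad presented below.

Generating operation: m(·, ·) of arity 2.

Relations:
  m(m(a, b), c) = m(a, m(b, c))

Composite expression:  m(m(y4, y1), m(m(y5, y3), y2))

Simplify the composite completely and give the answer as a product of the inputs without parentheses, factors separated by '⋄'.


y4 ⋄ y1 ⋄ y5 ⋄ y3 ⋄ y2


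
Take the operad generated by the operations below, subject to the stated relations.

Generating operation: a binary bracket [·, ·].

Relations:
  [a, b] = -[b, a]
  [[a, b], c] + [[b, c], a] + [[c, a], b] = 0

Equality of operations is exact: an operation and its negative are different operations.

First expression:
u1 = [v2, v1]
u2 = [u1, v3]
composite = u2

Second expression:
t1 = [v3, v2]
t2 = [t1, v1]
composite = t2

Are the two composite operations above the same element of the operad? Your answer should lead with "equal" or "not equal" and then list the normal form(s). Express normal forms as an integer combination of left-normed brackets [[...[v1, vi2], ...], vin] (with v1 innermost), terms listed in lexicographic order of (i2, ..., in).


not equal; first: -[[v1, v2], v3]; second: [[v1, v2], v3] - [[v1, v3], v2]

The first composite normalizes to -[[v1, v2], v3]
The second composite normalizes to [[v1, v2], v3] - [[v1, v3], v2]
Different reductions; not equal.


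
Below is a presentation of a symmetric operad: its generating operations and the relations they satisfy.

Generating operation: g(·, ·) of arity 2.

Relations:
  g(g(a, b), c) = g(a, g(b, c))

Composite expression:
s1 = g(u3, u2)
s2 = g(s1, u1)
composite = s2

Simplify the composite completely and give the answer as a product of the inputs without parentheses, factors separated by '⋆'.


u3 ⋆ u2 ⋆ u1


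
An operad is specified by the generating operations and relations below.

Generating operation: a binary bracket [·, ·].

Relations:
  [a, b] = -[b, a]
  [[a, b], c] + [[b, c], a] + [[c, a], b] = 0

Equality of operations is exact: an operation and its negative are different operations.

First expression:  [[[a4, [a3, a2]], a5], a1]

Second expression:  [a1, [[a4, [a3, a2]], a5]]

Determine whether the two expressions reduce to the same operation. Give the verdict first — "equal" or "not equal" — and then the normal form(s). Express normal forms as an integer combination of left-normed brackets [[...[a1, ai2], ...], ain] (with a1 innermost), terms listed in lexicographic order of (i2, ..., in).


not equal; the first gives -[[[[a1, a2], a3], a4], a5] + [[[[a1, a3], a2], a4], a5] + [[[[a1, a4], a2], a3], a5] - [[[[a1, a4], a3], a2], a5] + [[[[a1, a5], a2], a3], a4] - [[[[a1, a5], a3], a2], a4] - [[[[a1, a5], a4], a2], a3] + [[[[a1, a5], a4], a3], a2] and the second [[[[a1, a2], a3], a4], a5] - [[[[a1, a3], a2], a4], a5] - [[[[a1, a4], a2], a3], a5] + [[[[a1, a4], a3], a2], a5] - [[[[a1, a5], a2], a3], a4] + [[[[a1, a5], a3], a2], a4] + [[[[a1, a5], a4], a2], a3] - [[[[a1, a5], a4], a3], a2]

Reducing the first expression gives -[[[[a1, a2], a3], a4], a5] + [[[[a1, a3], a2], a4], a5] + [[[[a1, a4], a2], a3], a5] - [[[[a1, a4], a3], a2], a5] + [[[[a1, a5], a2], a3], a4] - [[[[a1, a5], a3], a2], a4] - [[[[a1, a5], a4], a2], a3] + [[[[a1, a5], a4], a3], a2]
Reducing the second expression gives [[[[a1, a2], a3], a4], a5] - [[[[a1, a3], a2], a4], a5] - [[[[a1, a4], a2], a3], a5] + [[[[a1, a4], a3], a2], a5] - [[[[a1, a5], a2], a3], a4] + [[[[a1, a5], a3], a2], a4] + [[[[a1, a5], a4], a2], a3] - [[[[a1, a5], a4], a3], a2]
No match — not equal.


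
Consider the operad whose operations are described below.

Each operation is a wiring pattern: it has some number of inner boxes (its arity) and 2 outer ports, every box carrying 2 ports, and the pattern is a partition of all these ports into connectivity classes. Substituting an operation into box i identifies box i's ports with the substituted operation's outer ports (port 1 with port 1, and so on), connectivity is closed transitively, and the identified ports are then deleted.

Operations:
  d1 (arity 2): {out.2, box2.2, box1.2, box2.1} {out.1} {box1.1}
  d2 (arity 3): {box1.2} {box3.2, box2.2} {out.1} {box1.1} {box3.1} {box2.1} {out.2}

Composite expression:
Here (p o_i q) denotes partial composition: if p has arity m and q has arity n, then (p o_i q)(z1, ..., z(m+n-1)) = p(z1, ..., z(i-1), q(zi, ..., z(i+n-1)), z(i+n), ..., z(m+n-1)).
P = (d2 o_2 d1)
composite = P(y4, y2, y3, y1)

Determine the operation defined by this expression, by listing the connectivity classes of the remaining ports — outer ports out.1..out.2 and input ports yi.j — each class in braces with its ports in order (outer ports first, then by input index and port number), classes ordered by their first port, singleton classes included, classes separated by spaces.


{out.1} {out.2} {y1.1} {y1.2, y2.2, y3.1, y3.2} {y2.1} {y4.1} {y4.2}

Connectivity passes through glued d2-boundaries; trace each wire chain.
through d1, on inputs (y2, y3): {out.1} {out.2, y2.2, y3.1, y3.2} {y2.1} (out.j = stage outer ports)
through d2, on inputs (y4, y2, y3, y1): {out.1} {out.2} {y1.1} {y1.2, y2.2, y3.1, y3.2} {y2.1} {y4.1} {y4.2} (out.j = stage outer ports)


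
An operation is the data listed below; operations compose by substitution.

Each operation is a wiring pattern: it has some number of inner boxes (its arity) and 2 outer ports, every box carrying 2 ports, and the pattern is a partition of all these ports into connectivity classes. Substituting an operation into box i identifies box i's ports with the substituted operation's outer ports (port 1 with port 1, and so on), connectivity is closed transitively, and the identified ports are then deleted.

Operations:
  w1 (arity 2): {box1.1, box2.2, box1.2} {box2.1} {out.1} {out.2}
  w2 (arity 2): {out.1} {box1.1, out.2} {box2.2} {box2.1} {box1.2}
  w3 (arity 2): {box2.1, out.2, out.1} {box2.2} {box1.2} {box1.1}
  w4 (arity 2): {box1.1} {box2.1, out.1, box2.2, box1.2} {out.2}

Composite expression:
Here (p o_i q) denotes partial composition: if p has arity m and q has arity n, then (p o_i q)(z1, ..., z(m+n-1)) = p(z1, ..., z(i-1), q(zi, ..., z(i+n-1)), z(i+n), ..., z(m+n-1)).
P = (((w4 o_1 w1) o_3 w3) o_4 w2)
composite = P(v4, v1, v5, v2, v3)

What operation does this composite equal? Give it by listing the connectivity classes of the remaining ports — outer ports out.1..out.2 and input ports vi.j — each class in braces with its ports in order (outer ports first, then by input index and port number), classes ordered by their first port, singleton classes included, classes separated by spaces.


{out.1} {out.2} {v1.1} {v1.2, v4.1, v4.2} {v2.1} {v2.2} {v3.1} {v3.2} {v5.1} {v5.2}

Treat the ports identified at w4 as solder joints: merge, then drop.
w1 over (v4, v1) gives {out.1} {out.2} {v1.1} {v1.2, v4.1, v4.2}, out.j being that stage's outer ports
w2 over (v2, v3) gives {out.1} {out.2, v2.1} {v2.2} {v3.1} {v3.2}, out.j being that stage's outer ports
w3 over (v5, v2, v3) gives {out.1, out.2} {v2.1} {v2.2} {v3.1} {v3.2} {v5.1} {v5.2}, out.j being that stage's outer ports
w4 over (v4, v1, v5, v2, v3) gives {out.1} {out.2} {v1.1} {v1.2, v4.1, v4.2} {v2.1} {v2.2} {v3.1} {v3.2} {v5.1} {v5.2}, out.j being that stage's outer ports


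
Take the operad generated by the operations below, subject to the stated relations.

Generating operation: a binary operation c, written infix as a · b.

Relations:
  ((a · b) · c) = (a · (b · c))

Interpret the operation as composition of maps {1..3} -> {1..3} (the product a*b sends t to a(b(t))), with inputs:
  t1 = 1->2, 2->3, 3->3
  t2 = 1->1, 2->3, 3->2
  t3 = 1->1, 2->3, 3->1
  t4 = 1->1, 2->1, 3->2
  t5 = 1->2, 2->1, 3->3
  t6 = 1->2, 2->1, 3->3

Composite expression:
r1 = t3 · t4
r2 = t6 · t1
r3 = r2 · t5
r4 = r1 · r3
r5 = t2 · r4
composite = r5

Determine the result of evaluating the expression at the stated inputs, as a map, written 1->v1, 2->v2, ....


1->2, 2->1, 3->2


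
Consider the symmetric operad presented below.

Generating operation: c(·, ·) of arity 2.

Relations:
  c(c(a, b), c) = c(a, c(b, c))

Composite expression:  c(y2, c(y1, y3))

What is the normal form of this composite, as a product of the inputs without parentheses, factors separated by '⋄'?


Associativity of c dissolves the nesting; only the y-input order survives.
c(y1, y3) reduces to y1 ⋄ y3
c(y2, c(y1, y3)) reduces to y2 ⋄ y1 ⋄ y3

y2 ⋄ y1 ⋄ y3


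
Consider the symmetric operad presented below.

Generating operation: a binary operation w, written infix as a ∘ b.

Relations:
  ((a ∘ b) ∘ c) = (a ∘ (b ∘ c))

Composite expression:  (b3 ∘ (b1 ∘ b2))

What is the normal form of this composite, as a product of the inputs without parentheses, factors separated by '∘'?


b3 ∘ b1 ∘ b2

Associativity of w dissolves the nesting; only the b-input order survives.
(b1 ∘ b2) reduces to b1 ∘ b2
(b3 ∘ (b1 ∘ b2)) reduces to b3 ∘ b1 ∘ b2


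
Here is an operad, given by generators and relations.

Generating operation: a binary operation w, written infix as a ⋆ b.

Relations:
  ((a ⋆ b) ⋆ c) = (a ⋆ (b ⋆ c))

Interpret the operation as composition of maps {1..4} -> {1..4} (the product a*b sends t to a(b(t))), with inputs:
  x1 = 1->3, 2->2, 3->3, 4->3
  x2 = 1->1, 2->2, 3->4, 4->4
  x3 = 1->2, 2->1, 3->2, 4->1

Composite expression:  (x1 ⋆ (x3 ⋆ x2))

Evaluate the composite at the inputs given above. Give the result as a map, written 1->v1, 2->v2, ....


1->2, 2->3, 3->3, 4->3

(x3 ⋆ x2) = 1->2, 2->1, 3->1, 4->1
(x1 ⋆ (x3 ⋆ x2)) = 1->2, 2->3, 3->3, 4->3


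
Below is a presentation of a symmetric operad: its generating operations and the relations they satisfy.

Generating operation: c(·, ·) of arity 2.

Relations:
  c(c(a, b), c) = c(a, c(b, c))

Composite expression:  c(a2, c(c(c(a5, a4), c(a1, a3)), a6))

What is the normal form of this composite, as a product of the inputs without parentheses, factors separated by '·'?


Associativity of c dissolves the nesting; only the a-input order survives.
c(a5, a4) reduces to a5 · a4
c(a1, a3) reduces to a1 · a3
c(c(a5, a4), c(a1, a3)) reduces to a5 · a4 · a1 · a3
c(c(c(a5, a4), c(a1, a3)), a6) reduces to a5 · a4 · a1 · a3 · a6
c(a2, c(c(c(a5, a4), c(a1, a3)), a6)) reduces to a2 · a5 · a4 · a1 · a3 · a6

a2 · a5 · a4 · a1 · a3 · a6


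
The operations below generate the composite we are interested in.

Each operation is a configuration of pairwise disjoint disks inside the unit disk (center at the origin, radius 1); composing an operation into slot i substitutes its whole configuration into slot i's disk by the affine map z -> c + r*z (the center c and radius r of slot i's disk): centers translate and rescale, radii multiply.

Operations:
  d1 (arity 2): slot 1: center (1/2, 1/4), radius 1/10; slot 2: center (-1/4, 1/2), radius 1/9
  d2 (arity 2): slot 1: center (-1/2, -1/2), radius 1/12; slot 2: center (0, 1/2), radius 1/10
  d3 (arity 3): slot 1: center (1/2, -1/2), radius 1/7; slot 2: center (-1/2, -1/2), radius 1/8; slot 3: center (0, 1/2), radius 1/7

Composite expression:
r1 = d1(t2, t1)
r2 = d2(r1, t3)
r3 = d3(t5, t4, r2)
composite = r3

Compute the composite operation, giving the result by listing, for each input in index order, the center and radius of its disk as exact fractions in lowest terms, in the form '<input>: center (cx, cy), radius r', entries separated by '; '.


t1: center (-25/336, 73/168), radius 1/756; t2: center (-11/168, 145/336), radius 1/840; t3: center (0, 4/7), radius 1/70; t4: center (-1/2, -1/2), radius 1/8; t5: center (1/2, -1/2), radius 1/7

Affine substitution under d3: radii multiply and t-centers shift.
t5: after 1 affine step, its disk has center (1/2, -1/2), radius 1/7
t4: after 1 affine step, its disk has center (-1/2, -1/2), radius 1/8
t2: after 3 affine steps, its disk has center (-11/168, 145/336), radius 1/840
t1: after 3 affine steps, its disk has center (-25/336, 73/168), radius 1/756
t3: after 2 affine steps, its disk has center (0, 4/7), radius 1/70
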